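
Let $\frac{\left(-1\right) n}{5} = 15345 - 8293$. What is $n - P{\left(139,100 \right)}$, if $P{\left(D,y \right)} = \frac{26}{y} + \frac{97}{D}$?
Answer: $- \frac{245063657}{6950} \approx -35261.0$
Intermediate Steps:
$n = -35260$ ($n = - 5 \left(15345 - 8293\right) = \left(-5\right) 7052 = -35260$)
$n - P{\left(139,100 \right)} = -35260 - \left(\frac{26}{100} + \frac{97}{139}\right) = -35260 - \left(26 \cdot \frac{1}{100} + 97 \cdot \frac{1}{139}\right) = -35260 - \left(\frac{13}{50} + \frac{97}{139}\right) = -35260 - \frac{6657}{6950} = - \frac{245063657}{6950}$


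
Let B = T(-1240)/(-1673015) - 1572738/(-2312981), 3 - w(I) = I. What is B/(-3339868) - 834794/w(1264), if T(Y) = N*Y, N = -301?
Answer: 1078898332008874196329585/1629732361450023112282 ≈ 662.01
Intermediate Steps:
T(Y) = -301*Y
w(I) = 3 - I
B = 353583447326/773930381543 (B = -301*(-1240)/(-1673015) - 1572738/(-2312981) = 373240*(-1/1673015) - 1572738*(-1/2312981) = -74648/334603 + 1572738/2312981 = 353583447326/773930381543 ≈ 0.45687)
B/(-3339868) - 834794/w(1264) = (353583447326/773930381543)/(-3339868) - 834794/(3 - 1*1264) = (353583447326/773930381543)*(-1/3339868) - 834794/(3 - 1264) = -176791723663/1292412657771628162 - 834794/(-1261) = -176791723663/1292412657771628162 - 834794*(-1/1261) = -176791723663/1292412657771628162 + 834794/1261 = 1078898332008874196329585/1629732361450023112282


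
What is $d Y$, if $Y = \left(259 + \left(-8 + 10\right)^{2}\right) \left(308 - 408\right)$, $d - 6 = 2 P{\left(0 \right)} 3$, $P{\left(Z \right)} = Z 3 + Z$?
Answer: $-157800$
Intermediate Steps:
$P{\left(Z \right)} = 4 Z$ ($P{\left(Z \right)} = 3 Z + Z = 4 Z$)
$d = 6$ ($d = 6 + 2 \cdot 4 \cdot 0 \cdot 3 = 6 + 2 \cdot 0 \cdot 3 = 6 + 0 \cdot 3 = 6 + 0 = 6$)
$Y = -26300$ ($Y = \left(259 + 2^{2}\right) \left(-100\right) = \left(259 + 4\right) \left(-100\right) = 263 \left(-100\right) = -26300$)
$d Y = 6 \left(-26300\right) = -157800$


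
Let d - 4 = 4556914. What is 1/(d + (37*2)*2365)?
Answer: 1/4731928 ≈ 2.1133e-7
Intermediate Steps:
d = 4556918 (d = 4 + 4556914 = 4556918)
1/(d + (37*2)*2365) = 1/(4556918 + (37*2)*2365) = 1/(4556918 + 74*2365) = 1/(4556918 + 175010) = 1/4731928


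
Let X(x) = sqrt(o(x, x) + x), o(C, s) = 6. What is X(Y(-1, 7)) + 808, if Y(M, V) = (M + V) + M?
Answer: 808 + sqrt(11) ≈ 811.32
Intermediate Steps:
Y(M, V) = V + 2*M
X(x) = sqrt(6 + x)
X(Y(-1, 7)) + 808 = sqrt(6 + (7 + 2*(-1))) + 808 = sqrt(6 + (7 - 2)) + 808 = sqrt(6 + 5) + 808 = sqrt(11) + 808 = 808 + sqrt(11)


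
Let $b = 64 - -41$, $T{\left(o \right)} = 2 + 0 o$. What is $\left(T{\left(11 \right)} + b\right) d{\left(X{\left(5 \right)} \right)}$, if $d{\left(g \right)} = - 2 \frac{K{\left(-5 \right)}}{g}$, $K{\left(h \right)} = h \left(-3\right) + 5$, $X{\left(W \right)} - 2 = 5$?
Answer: $- \frac{4280}{7} \approx -611.43$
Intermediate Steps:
$X{\left(W \right)} = 7$ ($X{\left(W \right)} = 2 + 5 = 7$)
$T{\left(o \right)} = 2$ ($T{\left(o \right)} = 2 + 0 = 2$)
$K{\left(h \right)} = 5 - 3 h$ ($K{\left(h \right)} = - 3 h + 5 = 5 - 3 h$)
$d{\left(g \right)} = - \frac{40}{g}$ ($d{\left(g \right)} = - 2 \frac{5 - -15}{g} = - 2 \frac{5 + 15}{g} = - 2 \frac{20}{g} = - \frac{40}{g}$)
$b = 105$ ($b = 64 + 41 = 105$)
$\left(T{\left(11 \right)} + b\right) d{\left(X{\left(5 \right)} \right)} = \left(2 + 105\right) \left(- \frac{40}{7}\right) = 107 \left(\left(-40\right) \frac{1}{7}\right) = 107 \left(- \frac{40}{7}\right) = - \frac{4280}{7}$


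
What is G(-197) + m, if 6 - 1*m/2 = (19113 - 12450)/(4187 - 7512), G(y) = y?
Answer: -601799/3325 ≈ -180.99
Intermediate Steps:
m = 53226/3325 (m = 12 - 2*(19113 - 12450)/(4187 - 7512) = 12 - 13326/(-3325) = 12 - 13326*(-1)/3325 = 12 - 2*(-6663/3325) = 12 + 13326/3325 = 53226/3325 ≈ 16.008)
G(-197) + m = -197 + 53226/3325 = -601799/3325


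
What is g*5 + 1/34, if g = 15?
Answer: 2551/34 ≈ 75.029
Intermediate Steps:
g*5 + 1/34 = 15*5 + 1/34 = 75 + 1/34 = 2551/34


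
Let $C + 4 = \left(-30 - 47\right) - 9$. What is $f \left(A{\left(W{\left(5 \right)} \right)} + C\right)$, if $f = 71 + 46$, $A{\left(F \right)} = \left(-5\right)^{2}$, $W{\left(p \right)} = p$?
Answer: $-7605$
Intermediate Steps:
$C = -90$ ($C = -4 - 86 = -90$)
$A{\left(F \right)} = 25$
$f = 117$
$f \left(A{\left(W{\left(5 \right)} \right)} + C\right) = 117 \left(25 - 90\right) = 117 \left(-65\right) = -7605$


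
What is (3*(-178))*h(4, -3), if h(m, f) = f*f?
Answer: -4806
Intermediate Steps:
h(m, f) = f²
(3*(-178))*h(4, -3) = (3*(-178))*(-3)² = -534*9 = -4806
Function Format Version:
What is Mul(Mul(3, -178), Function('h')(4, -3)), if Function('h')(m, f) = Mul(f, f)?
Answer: -4806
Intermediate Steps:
Function('h')(m, f) = Pow(f, 2)
Mul(Mul(3, -178), Function('h')(4, -3)) = Mul(Mul(3, -178), Pow(-3, 2)) = Mul(-534, 9) = -4806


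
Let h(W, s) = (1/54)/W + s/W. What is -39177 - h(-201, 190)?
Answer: -425216897/10854 ≈ -39176.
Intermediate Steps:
h(W, s) = 1/(54*W) + s/W (h(W, s) = (1*(1/54))/W + s/W = 1/(54*W) + s/W)
-39177 - h(-201, 190) = -39177 - (1/54 + 190)/(-201) = -39177 - (-1)*10261/(201*54) = -39177 - 1*(-10261/10854) = -39177 + 10261/10854 = -425216897/10854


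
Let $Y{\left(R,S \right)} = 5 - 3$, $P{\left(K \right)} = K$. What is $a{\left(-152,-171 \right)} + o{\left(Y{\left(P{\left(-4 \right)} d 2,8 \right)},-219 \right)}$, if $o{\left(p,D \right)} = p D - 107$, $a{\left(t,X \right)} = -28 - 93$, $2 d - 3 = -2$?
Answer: $-666$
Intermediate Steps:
$d = \frac{1}{2}$ ($d = \frac{3}{2} + \frac{1}{2} \left(-2\right) = \frac{3}{2} - 1 = \frac{1}{2} \approx 0.5$)
$a{\left(t,X \right)} = -121$
$Y{\left(R,S \right)} = 2$
$o{\left(p,D \right)} = -107 + D p$ ($o{\left(p,D \right)} = D p - 107 = -107 + D p$)
$a{\left(-152,-171 \right)} + o{\left(Y{\left(P{\left(-4 \right)} d 2,8 \right)},-219 \right)} = -121 - 545 = -666$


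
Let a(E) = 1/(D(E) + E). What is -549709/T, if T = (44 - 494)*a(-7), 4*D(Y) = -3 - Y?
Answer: -549709/75 ≈ -7329.5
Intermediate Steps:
D(Y) = -3/4 - Y/4 (D(Y) = (-3 - Y)/4 = -3/4 - Y/4)
a(E) = 1/(-3/4 + 3*E/4) (a(E) = 1/((-3/4 - E/4) + E) = 1/(-3/4 + 3*E/4))
T = 75 (T = (44 - 494)*(4/(3*(-1 - 7))) = -600/(-8) = -600*(-1)/8 = -450*(-1/6) = 75)
-549709/T = -549709/75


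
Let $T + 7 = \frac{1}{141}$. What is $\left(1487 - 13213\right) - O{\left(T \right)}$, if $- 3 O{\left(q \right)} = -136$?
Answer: $- \frac{35314}{3} \approx -11771.0$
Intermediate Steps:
$T = - \frac{986}{141}$ ($T = -7 + \frac{1}{141} = - \frac{986}{141} \approx -6.9929$)
$O{\left(q \right)} = \frac{136}{3}$ ($O{\left(q \right)} = \left(- \frac{1}{3}\right) \left(-136\right) = \frac{136}{3}$)
$\left(1487 - 13213\right) - O{\left(T \right)} = \left(1487 - 13213\right) - \frac{136}{3} = -11726 - \frac{136}{3} = - \frac{35314}{3}$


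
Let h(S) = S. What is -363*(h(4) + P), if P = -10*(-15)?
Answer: -55902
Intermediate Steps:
P = 150
-363*(h(4) + P) = -363*(4 + 150) = -363*154 = -55902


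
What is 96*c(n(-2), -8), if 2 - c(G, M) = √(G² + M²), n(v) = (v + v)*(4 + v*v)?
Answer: 192 - 768*√17 ≈ -2974.5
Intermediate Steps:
n(v) = 2*v*(4 + v²) (n(v) = (2*v)*(4 + v²) = 2*v*(4 + v²))
c(G, M) = 2 - √(G² + M²)
96*c(n(-2), -8) = 96*(2 - √((2*(-2)*(4 + (-2)²))² + (-8)²)) = 96*(2 - √((2*(-2)*(4 + 4))² + 64)) = 96*(2 - √((2*(-2)*8)² + 64)) = 96*(2 - √((-32)² + 64)) = 96*(2 - √(1024 + 64)) = 96*(2 - √1088) = 96*(2 - 8*√17) = 192 - 768*√17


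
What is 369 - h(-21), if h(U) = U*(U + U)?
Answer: -513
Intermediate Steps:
h(U) = 2*U² (h(U) = U*(2*U) = 2*U²)
369 - h(-21) = 369 - 2*(-21)² = 369 - 2*441 = 369 - 1*882 = 369 - 882 = -513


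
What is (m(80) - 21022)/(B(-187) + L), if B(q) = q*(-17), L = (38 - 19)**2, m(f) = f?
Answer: -10471/1770 ≈ -5.9158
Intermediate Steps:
L = 361 (L = 19**2 = 361)
B(q) = -17*q
(m(80) - 21022)/(B(-187) + L) = (80 - 21022)/(-17*(-187) + 361) = -20942/(3179 + 361) = -20942/3540 = -20942*1/3540 = -10471/1770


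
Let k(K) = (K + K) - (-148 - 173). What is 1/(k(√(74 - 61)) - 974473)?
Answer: -243538/237243029763 - √13/474486059526 ≈ -1.0265e-6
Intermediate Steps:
k(K) = 321 + 2*K (k(K) = 2*K - 1*(-321) = 2*K + 321 = 321 + 2*K)
1/(k(√(74 - 61)) - 974473) = 1/((321 + 2*√(74 - 61)) - 974473) = 1/((321 + 2*√13) - 974473) = 1/(-974152 + 2*√13)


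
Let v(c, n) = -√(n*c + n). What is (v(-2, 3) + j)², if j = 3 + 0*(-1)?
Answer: (3 - I*√3)² ≈ 6.0 - 10.392*I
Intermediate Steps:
j = 3 (j = 3 + 0 = 3)
v(c, n) = -√(n + c*n) (v(c, n) = -√(c*n + n) = -√(n + c*n))
(v(-2, 3) + j)² = (-√(3*(1 - 2)) + 3)² = (-√(3*(-1)) + 3)² = (-√(-3) + 3)² = (-I*√3 + 3)² = (3 - I*√3)²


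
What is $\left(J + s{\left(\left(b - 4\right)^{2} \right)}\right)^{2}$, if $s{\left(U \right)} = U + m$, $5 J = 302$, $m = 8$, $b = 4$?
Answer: $\frac{116964}{25} \approx 4678.6$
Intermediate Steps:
$J = \frac{302}{5}$ ($J = \frac{1}{5} \cdot 302 = \frac{302}{5} \approx 60.4$)
$s{\left(U \right)} = 8 + U$ ($s{\left(U \right)} = U + 8 = 8 + U$)
$\left(J + s{\left(\left(b - 4\right)^{2} \right)}\right)^{2} = \left(\frac{302}{5} + \left(8 + \left(4 - 4\right)^{2}\right)\right)^{2} = \left(\frac{302}{5} + \left(8 + 0^{2}\right)\right)^{2} = \left(\frac{302}{5} + \left(8 + 0\right)\right)^{2} = \left(\frac{302}{5} + 8\right)^{2} = \left(\frac{342}{5}\right)^{2} = \frac{116964}{25}$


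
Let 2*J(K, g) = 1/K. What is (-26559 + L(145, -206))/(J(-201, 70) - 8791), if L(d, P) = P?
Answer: 10759530/3533983 ≈ 3.0446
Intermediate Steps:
J(K, g) = 1/(2*K)
(-26559 + L(145, -206))/(J(-201, 70) - 8791) = (-26559 - 206)/((½)/(-201) - 8791) = -26765/((½)*(-1/201) - 8791) = -26765/(-1/402 - 8791) = -26765/(-3533983/402) = -26765*(-402/3533983) = 10759530/3533983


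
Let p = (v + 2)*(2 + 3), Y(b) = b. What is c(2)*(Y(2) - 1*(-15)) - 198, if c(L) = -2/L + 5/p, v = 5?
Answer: -1488/7 ≈ -212.57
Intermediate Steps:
p = 35 (p = (5 + 2)*(2 + 3) = 7*5 = 35)
c(L) = ⅐ - 2/L (c(L) = -2/L + 5/35 = -2/L + 5*(1/35) = -2/L + ⅐ = ⅐ - 2/L)
c(2)*(Y(2) - 1*(-15)) - 198 = ((⅐)*(-14 + 2)/2)*(2 - 1*(-15)) - 198 = ((⅐)*(½)*(-12))*(2 + 15) - 198 = -6/7*17 - 198 = -102/7 - 198 = -1488/7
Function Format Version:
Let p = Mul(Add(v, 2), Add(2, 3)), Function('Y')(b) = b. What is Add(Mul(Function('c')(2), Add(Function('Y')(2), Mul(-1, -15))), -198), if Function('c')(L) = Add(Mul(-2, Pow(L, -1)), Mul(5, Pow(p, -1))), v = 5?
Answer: Rational(-1488, 7) ≈ -212.57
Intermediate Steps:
p = 35 (p = Mul(Add(5, 2), Add(2, 3)) = Mul(7, 5) = 35)
Function('c')(L) = Add(Rational(1, 7), Mul(-2, Pow(L, -1))) (Function('c')(L) = Add(Mul(-2, Pow(L, -1)), Mul(5, Pow(35, -1))) = Add(Mul(-2, Pow(L, -1)), Mul(5, Rational(1, 35))) = Add(Mul(-2, Pow(L, -1)), Rational(1, 7)) = Add(Rational(1, 7), Mul(-2, Pow(L, -1))))
Add(Mul(Function('c')(2), Add(Function('Y')(2), Mul(-1, -15))), -198) = Add(Mul(Mul(Rational(1, 7), Pow(2, -1), Add(-14, 2)), Add(2, Mul(-1, -15))), -198) = Add(Mul(Mul(Rational(1, 7), Rational(1, 2), -12), Add(2, 15)), -198) = Add(Mul(Rational(-6, 7), 17), -198) = Add(Rational(-102, 7), -198) = Rational(-1488, 7)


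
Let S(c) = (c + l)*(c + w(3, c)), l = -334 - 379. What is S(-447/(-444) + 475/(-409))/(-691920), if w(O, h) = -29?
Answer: -15236703289445/507056000553216 ≈ -0.030049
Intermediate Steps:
l = -713
S(c) = (-713 + c)*(-29 + c) (S(c) = (c - 713)*(c - 29) = (-713 + c)*(-29 + c))
S(-447/(-444) + 475/(-409))/(-691920) = (20677 + (-447/(-444) + 475/(-409))**2 - 742*(-447/(-444) + 475/(-409)))/(-691920) = (20677 + (-447*(-1/444) + 475*(-1/409))**2 - 742*(-447*(-1/444) + 475*(-1/409)))*(-1/691920) = (20677 + (149/148 - 475/409)**2 - 742*(149/148 - 475/409))*(-1/691920) = (20677 + (-9359/60532)**2 - 742*(-9359/60532))*(-1/691920) = (20677 + 87590881/3664123024 + 3472189/30266)*(-1/691920) = (76183516447225/3664123024)*(-1/691920) = -15236703289445/507056000553216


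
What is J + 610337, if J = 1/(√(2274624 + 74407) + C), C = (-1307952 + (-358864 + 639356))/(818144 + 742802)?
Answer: 873321463180328864470853/1430884025022123699 + 609138103729*√2349031/1430884025022123699 ≈ 6.1034e+5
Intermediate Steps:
C = -513730/780473 (C = (-1307952 + 280492)/1560946 = -1027460*1/1560946 = -513730/780473 ≈ -0.65823)
J = 1/(-513730/780473 + √2349031) (J = 1/(√(2274624 + 74407) - 513730/780473) = 1/(√2349031 - 513730/780473) = 1/(-513730/780473 + √2349031) ≈ 0.00065274)
J + 610337 = (400952394290/1430884025022123699 + 609138103729*√2349031/1430884025022123699) + 610337 = 873321463180328864470853/1430884025022123699 + 609138103729*√2349031/1430884025022123699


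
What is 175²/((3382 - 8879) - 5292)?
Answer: -30625/10789 ≈ -2.8385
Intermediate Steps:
175²/((3382 - 8879) - 5292) = 30625/(-5497 - 5292) = 30625/(-10789) = 30625*(-1/10789) = -30625/10789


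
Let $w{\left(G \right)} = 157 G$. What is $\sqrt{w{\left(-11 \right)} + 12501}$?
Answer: $\sqrt{10774} \approx 103.8$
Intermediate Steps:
$\sqrt{w{\left(-11 \right)} + 12501} = \sqrt{157 \left(-11\right) + 12501} = \sqrt{-1727 + 12501} = \sqrt{10774}$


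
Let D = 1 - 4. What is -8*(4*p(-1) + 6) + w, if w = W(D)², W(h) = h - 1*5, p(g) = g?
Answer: 48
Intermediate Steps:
D = -3
W(h) = -5 + h (W(h) = h - 5 = -5 + h)
w = 64 (w = (-5 - 3)² = (-8)² = 64)
-8*(4*p(-1) + 6) + w = -8*(4*(-1) + 6) + 64 = -8*(-4 + 6) + 64 = -8*2 + 64 = -16 + 64 = 48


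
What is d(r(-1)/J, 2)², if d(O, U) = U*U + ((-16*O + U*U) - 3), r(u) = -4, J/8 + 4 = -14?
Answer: 1681/81 ≈ 20.753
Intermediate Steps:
J = -144 (J = -32 + 8*(-14) = -32 - 112 = -144)
d(O, U) = -3 - 16*O + 2*U² (d(O, U) = U² + ((-16*O + U²) - 3) = U² + ((U² - 16*O) - 3) = U² + (-3 + U² - 16*O) = -3 - 16*O + 2*U²)
d(r(-1)/J, 2)² = (-3 - (-64)/(-144) + 2*2²)² = (-3 - (-64)*(-1)/144 + 2*4)² = (-3 - 16*1/36 + 8)² = (-3 - 4/9 + 8)² = (41/9)² = 1681/81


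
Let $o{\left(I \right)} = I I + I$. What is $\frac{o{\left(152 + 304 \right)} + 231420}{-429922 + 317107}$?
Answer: $- \frac{48868}{12535} \approx -3.8985$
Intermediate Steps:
$o{\left(I \right)} = I + I^{2}$ ($o{\left(I \right)} = I^{2} + I = I + I^{2}$)
$\frac{o{\left(152 + 304 \right)} + 231420}{-429922 + 317107} = \frac{\left(152 + 304\right) \left(1 + \left(152 + 304\right)\right) + 231420}{-429922 + 317107} = \frac{456 \left(1 + 456\right) + 231420}{-112815} = \left(456 \cdot 457 + 231420\right) \left(- \frac{1}{112815}\right) = \left(208392 + 231420\right) \left(- \frac{1}{112815}\right) = 439812 \left(- \frac{1}{112815}\right) = - \frac{48868}{12535}$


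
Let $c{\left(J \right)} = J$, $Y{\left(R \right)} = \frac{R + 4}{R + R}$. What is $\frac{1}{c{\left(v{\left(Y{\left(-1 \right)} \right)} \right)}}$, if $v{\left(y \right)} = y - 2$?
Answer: $- \frac{2}{7} \approx -0.28571$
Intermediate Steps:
$Y{\left(R \right)} = \frac{4 + R}{2 R}$
$v{\left(y \right)} = -2 + y$
$\frac{1}{c{\left(v{\left(Y{\left(-1 \right)} \right)} \right)}} = \frac{1}{-2 + \frac{4 - 1}{2 \left(-1\right)}} = \frac{1}{-2 + \frac{1}{2} \left(-1\right) 3} = \frac{1}{-2 - \frac{3}{2}} = \frac{1}{- \frac{7}{2}} = - \frac{2}{7}$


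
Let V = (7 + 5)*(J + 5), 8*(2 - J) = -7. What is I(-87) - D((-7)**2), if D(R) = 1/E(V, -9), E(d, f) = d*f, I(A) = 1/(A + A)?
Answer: -451/98658 ≈ -0.0045713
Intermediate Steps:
J = 23/8 (J = 2 - 1/8*(-7) = 2 + 7/8 = 23/8 ≈ 2.8750)
I(A) = 1/(2*A)
V = 189/2 (V = (7 + 5)*(23/8 + 5) = 12*(63/8) = 189/2 ≈ 94.500)
D(R) = -2/1701 (D(R) = 1/((189/2)*(-9)) = 1/(-1701/2) = -2/1701)
I(-87) - D((-7)**2) = (1/2)/(-87) - 1*(-2/1701) = (1/2)*(-1/87) + 2/1701 = -1/174 + 2/1701 = -451/98658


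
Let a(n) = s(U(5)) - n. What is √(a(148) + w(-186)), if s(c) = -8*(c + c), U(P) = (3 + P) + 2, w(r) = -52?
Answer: 6*I*√10 ≈ 18.974*I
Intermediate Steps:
U(P) = 5 + P
s(c) = -16*c
a(n) = -160 - n (a(n) = -16*(5 + 5) - n = -16*10 - n = -160 - n)
√(a(148) + w(-186)) = √((-160 - 1*148) - 52) = √((-160 - 148) - 52) = √(-308 - 52) = √(-360) = 6*I*√10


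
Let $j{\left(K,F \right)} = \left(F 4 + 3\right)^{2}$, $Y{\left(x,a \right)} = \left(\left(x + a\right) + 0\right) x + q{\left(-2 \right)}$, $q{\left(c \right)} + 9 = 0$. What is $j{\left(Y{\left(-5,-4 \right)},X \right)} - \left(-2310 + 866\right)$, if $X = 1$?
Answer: $1493$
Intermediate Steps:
$q{\left(c \right)} = -9$ ($q{\left(c \right)} = -9 + 0 = -9$)
$Y{\left(x,a \right)} = -9 + x \left(a + x\right)$ ($Y{\left(x,a \right)} = \left(\left(x + a\right) + 0\right) x - 9 = \left(\left(a + x\right) + 0\right) x - 9 = \left(a + x\right) x - 9 = x \left(a + x\right) - 9 = -9 + x \left(a + x\right)$)
$j{\left(K,F \right)} = \left(3 + 4 F\right)^{2}$ ($j{\left(K,F \right)} = \left(4 F + 3\right)^{2} = \left(3 + 4 F\right)^{2}$)
$j{\left(Y{\left(-5,-4 \right)},X \right)} - \left(-2310 + 866\right) = \left(3 + 4 \cdot 1\right)^{2} - \left(-2310 + 866\right) = \left(3 + 4\right)^{2} - -1444 = 7^{2} + 1444 = 49 + 1444 = 1493$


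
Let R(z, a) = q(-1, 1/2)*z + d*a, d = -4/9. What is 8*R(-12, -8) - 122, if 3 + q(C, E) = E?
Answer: 1318/9 ≈ 146.44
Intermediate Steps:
d = -4/9 (d = -4*⅑ = -4/9 ≈ -0.44444)
q(C, E) = -3 + E
R(z, a) = -5*z/2 - 4*a/9 (R(z, a) = (-3 + 1/2)*z - 4*a/9 = (-3 + ½)*z - 4*a/9 = -5*z/2 - 4*a/9)
8*R(-12, -8) - 122 = 8*(-5/2*(-12) - 4/9*(-8)) - 122 = 8*(30 + 32/9) - 122 = 8*(302/9) - 122 = 2416/9 - 122 = 1318/9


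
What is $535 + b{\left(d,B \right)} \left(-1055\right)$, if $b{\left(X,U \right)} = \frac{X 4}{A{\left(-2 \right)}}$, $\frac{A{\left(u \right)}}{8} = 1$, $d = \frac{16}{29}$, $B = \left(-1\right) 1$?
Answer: $\frac{7075}{29} \approx 243.97$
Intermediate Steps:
$B = -1$
$d = \frac{16}{29}$ ($d = 16 \cdot \frac{1}{29} = \frac{16}{29} \approx 0.55172$)
$A{\left(u \right)} = 8$ ($A{\left(u \right)} = 8 \cdot 1 = 8$)
$b{\left(X,U \right)} = \frac{X}{2}$ ($b{\left(X,U \right)} = \frac{X 4}{8} = 4 X \frac{1}{8} = \frac{X}{2}$)
$535 + b{\left(d,B \right)} \left(-1055\right) = 535 + \frac{1}{2} \cdot \frac{16}{29} \left(-1055\right) = 535 + \frac{8}{29} \left(-1055\right) = 535 - \frac{8440}{29} = \frac{7075}{29}$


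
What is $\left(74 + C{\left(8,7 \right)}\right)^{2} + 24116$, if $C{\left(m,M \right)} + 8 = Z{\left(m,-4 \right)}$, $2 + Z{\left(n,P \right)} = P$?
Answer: $27716$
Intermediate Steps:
$Z{\left(n,P \right)} = -2 + P$
$C{\left(m,M \right)} = -14$ ($C{\left(m,M \right)} = -8 - 6 = -14$)
$\left(74 + C{\left(8,7 \right)}\right)^{2} + 24116 = \left(74 - 14\right)^{2} + 24116 = 60^{2} + 24116 = 3600 + 24116 = 27716$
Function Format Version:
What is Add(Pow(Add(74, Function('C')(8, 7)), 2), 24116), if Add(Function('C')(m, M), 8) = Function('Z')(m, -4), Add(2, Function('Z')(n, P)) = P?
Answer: 27716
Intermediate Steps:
Function('Z')(n, P) = Add(-2, P)
Function('C')(m, M) = -14 (Function('C')(m, M) = Add(-8, Add(-2, -4)) = Add(-8, -6) = -14)
Add(Pow(Add(74, Function('C')(8, 7)), 2), 24116) = Add(Pow(Add(74, -14), 2), 24116) = Add(Pow(60, 2), 24116) = Add(3600, 24116) = 27716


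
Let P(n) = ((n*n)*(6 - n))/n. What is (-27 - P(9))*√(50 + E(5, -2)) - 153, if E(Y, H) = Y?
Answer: -153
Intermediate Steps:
P(n) = n*(6 - n) (P(n) = (n²*(6 - n))/n = n*(6 - n))
(-27 - P(9))*√(50 + E(5, -2)) - 153 = (-27 - 9*(6 - 1*9))*√(50 + 5) - 153 = (-27 - 9*(6 - 9))*√55 - 153 = (-27 - 9*(-3))*√55 - 153 = (-27 - 1*(-27))*√55 - 153 = (-27 + 27)*√55 - 153 = 0*√55 - 153 = 0 - 153 = -153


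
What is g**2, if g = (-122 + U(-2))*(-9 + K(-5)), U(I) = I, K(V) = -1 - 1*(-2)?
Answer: 984064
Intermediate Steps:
K(V) = 1 (K(V) = -1 + 2 = 1)
g = 992 (g = (-122 - 2)*(-9 + 1) = -124*(-8) = 992)
g**2 = 992**2 = 984064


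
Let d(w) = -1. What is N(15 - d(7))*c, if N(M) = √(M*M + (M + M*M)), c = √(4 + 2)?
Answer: 12*√22 ≈ 56.285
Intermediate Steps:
c = √6 ≈ 2.4495
N(M) = √(M + 2*M²) (N(M) = √(M² + (M + M²)) = √(M + 2*M²))
N(15 - d(7))*c = √((15 - 1*(-1))*(1 + 2*(15 - 1*(-1))))*√6 = √((15 + 1)*(1 + 2*(15 + 1)))*√6 = √(16*(1 + 2*16))*√6 = √(16*(1 + 32))*√6 = √(16*33)*√6 = √528*√6 = (4*√33)*√6 = 12*√22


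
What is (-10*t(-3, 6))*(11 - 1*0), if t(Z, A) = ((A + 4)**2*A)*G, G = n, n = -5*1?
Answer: 330000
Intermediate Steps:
n = -5
G = -5
t(Z, A) = -5*A*(4 + A)**2 (t(Z, A) = ((A + 4)**2*A)*(-5) = ((4 + A)**2*A)*(-5) = (A*(4 + A)**2)*(-5) = -5*A*(4 + A)**2)
(-10*t(-3, 6))*(11 - 1*0) = (-(-50)*6*(4 + 6)**2)*(11 - 1*0) = (-(-50)*6*10**2)*(11 + 0) = -(-50)*6*100*11 = -10*(-3000)*11 = 30000*11 = 330000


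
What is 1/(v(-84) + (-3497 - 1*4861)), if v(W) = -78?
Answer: -1/8436 ≈ -0.00011854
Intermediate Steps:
1/(v(-84) + (-3497 - 1*4861)) = 1/(-78 + (-3497 - 1*4861)) = 1/(-78 + (-3497 - 4861)) = 1/(-78 - 8358) = 1/(-8436) = -1/8436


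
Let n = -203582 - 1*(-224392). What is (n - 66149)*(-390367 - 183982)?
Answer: 26040409311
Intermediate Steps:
n = 20810 (n = -203582 + 224392 = 20810)
(n - 66149)*(-390367 - 183982) = (20810 - 66149)*(-390367 - 183982) = -45339*(-574349) = 26040409311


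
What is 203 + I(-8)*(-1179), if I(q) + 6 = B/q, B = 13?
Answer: 73543/8 ≈ 9192.9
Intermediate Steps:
I(q) = -6 + 13/q
203 + I(-8)*(-1179) = 203 + (-6 + 13/(-8))*(-1179) = 203 + (-6 + 13*(-⅛))*(-1179) = 203 + (-6 - 13/8)*(-1179) = 203 - 61/8*(-1179) = 203 + 71919/8 = 73543/8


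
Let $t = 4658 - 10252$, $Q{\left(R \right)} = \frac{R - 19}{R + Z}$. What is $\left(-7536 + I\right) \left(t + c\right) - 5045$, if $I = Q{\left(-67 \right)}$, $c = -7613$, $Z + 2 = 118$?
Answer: $\frac{4877758245}{49} \approx 9.9546 \cdot 10^{7}$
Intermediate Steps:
$Z = 116$ ($Z = -2 + 118 = 116$)
$Q{\left(R \right)} = \frac{-19 + R}{116 + R}$ ($Q{\left(R \right)} = \frac{R - 19}{R + 116} = \frac{-19 + R}{116 + R}$)
$t = -5594$ ($t = 4658 - 10252 = -5594$)
$I = - \frac{86}{49}$ ($I = \frac{-19 - 67}{116 - 67} = \frac{1}{49} \left(-86\right) = - \frac{86}{49} \approx -1.7551$)
$\left(-7536 + I\right) \left(t + c\right) - 5045 = \left(-7536 - \frac{86}{49}\right) \left(-5594 - 7613\right) - 5045 = \left(- \frac{369350}{49}\right) \left(-13207\right) - 5045 = \frac{4878005450}{49} - 5045 = \frac{4877758245}{49}$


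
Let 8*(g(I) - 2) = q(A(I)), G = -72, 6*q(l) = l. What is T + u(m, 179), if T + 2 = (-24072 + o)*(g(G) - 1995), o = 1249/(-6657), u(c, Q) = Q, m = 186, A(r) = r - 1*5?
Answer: 15342413270645/319536 ≈ 4.8015e+7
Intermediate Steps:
A(r) = -5 + r (A(r) = r - 5 = -5 + r)
q(l) = l/6
o = -1249/6657 (o = 1249*(-1/6657) = -1249/6657 ≈ -0.18762)
g(I) = 91/48 + I/48 (g(I) = 2 + ((-5 + I)/6)/8 = 2 + (-⅚ + I/6)/8 = 2 + (-5/48 + I/48) = 91/48 + I/48)
T = 15342356073701/319536 (T = -2 + (-24072 - 1249/6657)*((91/48 + (1/48)*(-72)) - 1995) = -2 - 160248553*((91/48 - 3/2) - 1995)/6657 = -2 - 160248553*(19/48 - 1995)/6657 = -2 - 160248553/6657*(-95741/48) = -2 + 15342356712773/319536 = 15342356073701/319536 ≈ 4.8014e+7)
T + u(m, 179) = 15342356073701/319536 + 179 = 15342413270645/319536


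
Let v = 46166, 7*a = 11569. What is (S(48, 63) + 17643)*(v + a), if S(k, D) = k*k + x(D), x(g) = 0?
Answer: 6676879257/7 ≈ 9.5384e+8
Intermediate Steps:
a = 11569/7 (a = (⅐)*11569 = 11569/7 ≈ 1652.7)
S(k, D) = k² (S(k, D) = k*k + 0 = k² + 0 = k²)
(S(48, 63) + 17643)*(v + a) = (48² + 17643)*(46166 + 11569/7) = (2304 + 17643)*(334731/7) = 19947*(334731/7) = 6676879257/7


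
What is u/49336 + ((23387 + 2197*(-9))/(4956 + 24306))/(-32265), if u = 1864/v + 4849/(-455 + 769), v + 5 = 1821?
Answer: 547800525916019/1660065104066004720 ≈ 0.00032999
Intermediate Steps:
v = 1816 (v = -5 + 1821 = 1816)
u = 1173885/71278 (u = 1864/1816 + 4849/(-455 + 769) = 1864*(1/1816) + 4849/314 = 233/227 + 4849*(1/314) = 233/227 + 4849/314 = 1173885/71278 ≈ 16.469)
u/49336 + ((23387 + 2197*(-9))/(4956 + 24306))/(-32265) = (1173885/71278)/49336 + ((23387 + 2197*(-9))/(4956 + 24306))/(-32265) = (1173885/71278)*(1/49336) + ((23387 - 19773)/29262)*(-1/32265) = 1173885/3516571408 + (3614*(1/29262))*(-1/32265) = 1173885/3516571408 + (1807/14631)*(-1/32265) = 1173885/3516571408 - 1807/472069215 = 547800525916019/1660065104066004720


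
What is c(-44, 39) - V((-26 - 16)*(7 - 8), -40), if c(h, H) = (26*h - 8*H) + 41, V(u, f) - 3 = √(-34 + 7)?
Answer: -1418 - 3*I*√3 ≈ -1418.0 - 5.1962*I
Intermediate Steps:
V(u, f) = 3 + 3*I*√3 (V(u, f) = 3 + √(-34 + 7) = 3 + √(-27) = 3 + 3*I*√3)
c(h, H) = 41 - 8*H + 26*h (c(h, H) = (-8*H + 26*h) + 41 = 41 - 8*H + 26*h)
c(-44, 39) - V((-26 - 16)*(7 - 8), -40) = (41 - 8*39 + 26*(-44)) - (3 + 3*I*√3) = (41 - 312 - 1144) + (-3 - 3*I*√3) = -1415 + (-3 - 3*I*√3) = -1418 - 3*I*√3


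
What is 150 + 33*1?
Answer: 183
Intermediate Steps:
150 + 33*1 = 150 + 33 = 183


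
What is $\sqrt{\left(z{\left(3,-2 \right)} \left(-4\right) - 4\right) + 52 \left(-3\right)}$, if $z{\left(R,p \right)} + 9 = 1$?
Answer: $8 i \sqrt{2} \approx 11.314 i$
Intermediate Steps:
$z{\left(R,p \right)} = -8$ ($z{\left(R,p \right)} = -9 + 1 = -8$)
$\sqrt{\left(z{\left(3,-2 \right)} \left(-4\right) - 4\right) + 52 \left(-3\right)} = \sqrt{\left(\left(-8\right) \left(-4\right) - 4\right) + 52 \left(-3\right)} = \sqrt{\left(32 - 4\right) - 156} = \sqrt{28 - 156} = \sqrt{-128} = 8 i \sqrt{2}$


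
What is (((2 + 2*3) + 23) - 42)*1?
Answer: -11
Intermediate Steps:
(((2 + 2*3) + 23) - 42)*1 = (((2 + 6) + 23) - 42)*1 = ((8 + 23) - 42)*1 = (31 - 42)*1 = -11*1 = -11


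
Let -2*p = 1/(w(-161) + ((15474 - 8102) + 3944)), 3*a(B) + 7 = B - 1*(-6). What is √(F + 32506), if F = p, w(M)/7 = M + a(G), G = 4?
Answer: √3379272265398/10196 ≈ 180.29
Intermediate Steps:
a(B) = -⅓ + B/3 (a(B) = -7/3 + (B - 1*(-6))/3 = -7/3 + (B + 6)/3 = -7/3 + (6 + B)/3 = -7/3 + (2 + B/3) = -⅓ + B/3)
w(M) = 7 + 7*M (w(M) = 7*(M + (-⅓ + (⅓)*4)) = 7*(M + (-⅓ + 4/3)) = 7*(M + 1) = 7*(1 + M) = 7 + 7*M)
p = -1/20392 (p = -1/(2*((7 + 7*(-161)) + ((15474 - 8102) + 3944))) = -1/(2*((7 - 1127) + (7372 + 3944))) = -1/(2*(-1120 + 11316)) = -½/10196 = -½*1/10196 = -1/20392 ≈ -4.9039e-5)
F = -1/20392 ≈ -4.9039e-5
√(F + 32506) = √(-1/20392 + 32506) = √(662862351/20392) = √3379272265398/10196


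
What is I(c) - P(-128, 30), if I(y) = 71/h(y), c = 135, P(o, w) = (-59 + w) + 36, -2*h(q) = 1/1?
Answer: -149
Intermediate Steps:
h(q) = -½ (h(q) = -½/1 = -½*1 = -½)
P(o, w) = -23 + w
I(y) = -142 (I(y) = 71/(-½) = 71*(-2) = -142)
I(c) - P(-128, 30) = -142 - (-23 + 30) = -142 - 1*7 = -142 - 7 = -149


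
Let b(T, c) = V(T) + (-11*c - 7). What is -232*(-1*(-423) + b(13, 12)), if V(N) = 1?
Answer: -66120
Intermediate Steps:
b(T, c) = -6 - 11*c (b(T, c) = 1 + (-11*c - 7) = 1 + (-7 - 11*c) = -6 - 11*c)
-232*(-1*(-423) + b(13, 12)) = -232*(-1*(-423) + (-6 - 11*12)) = -232*(423 + (-6 - 132)) = -232*(423 - 138) = -232*285 = -66120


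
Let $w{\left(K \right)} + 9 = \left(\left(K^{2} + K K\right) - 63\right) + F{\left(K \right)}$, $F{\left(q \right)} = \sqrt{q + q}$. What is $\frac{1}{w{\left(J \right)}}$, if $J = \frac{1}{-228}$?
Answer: $- \frac{48642026616}{3502229971105} - \frac{5926176 i \sqrt{114}}{3502229971105} \approx -0.013889 - 1.8067 \cdot 10^{-5} i$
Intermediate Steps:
$F{\left(q \right)} = \sqrt{2} \sqrt{q}$ ($F{\left(q \right)} = \sqrt{2 q} = \sqrt{2} \sqrt{q}$)
$J = - \frac{1}{228} \approx -0.004386$
$w{\left(K \right)} = -72 + 2 K^{2} + \sqrt{2} \sqrt{K}$ ($w{\left(K \right)} = -9 - \left(63 - K^{2} - K K - \sqrt{2} \sqrt{K}\right) = -9 + \left(\left(\left(K^{2} + K^{2}\right) - 63\right) + \sqrt{2} \sqrt{K}\right) = -9 + \left(\left(2 K^{2} - 63\right) + \sqrt{2} \sqrt{K}\right) = -9 + \left(\left(-63 + 2 K^{2}\right) + \sqrt{2} \sqrt{K}\right) = -9 + \left(-63 + 2 K^{2} + \sqrt{2} \sqrt{K}\right) = -72 + 2 K^{2} + \sqrt{2} \sqrt{K}$)
$\frac{1}{w{\left(J \right)}} = \frac{1}{-72 + 2 \left(- \frac{1}{228}\right)^{2} + \sqrt{2} \sqrt{- \frac{1}{228}}} = \frac{1}{-72 + 2 \cdot \frac{1}{51984} + \sqrt{2} \frac{i \sqrt{57}}{114}} = \frac{1}{-72 + \frac{1}{25992} + \frac{i \sqrt{114}}{114}} = \frac{1}{- \frac{1871423}{25992} + \frac{i \sqrt{114}}{114}}$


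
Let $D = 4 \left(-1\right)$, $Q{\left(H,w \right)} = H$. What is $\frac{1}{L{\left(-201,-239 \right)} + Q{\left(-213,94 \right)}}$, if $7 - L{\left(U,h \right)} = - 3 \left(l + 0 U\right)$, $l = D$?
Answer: $- \frac{1}{218} \approx -0.0045872$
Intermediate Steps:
$D = -4$
$l = -4$
$L{\left(U,h \right)} = -5$ ($L{\left(U,h \right)} = 7 - - 3 \left(-4 + 0 U\right) = 7 - - 3 \left(-4 + 0\right) = 7 - \left(-3\right) \left(-4\right) = 7 - 12 = -5$)
$\frac{1}{L{\left(-201,-239 \right)} + Q{\left(-213,94 \right)}} = \frac{1}{-5 - 213} = \frac{1}{-218} = - \frac{1}{218}$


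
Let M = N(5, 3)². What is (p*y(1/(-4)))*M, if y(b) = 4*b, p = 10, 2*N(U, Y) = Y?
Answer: -45/2 ≈ -22.500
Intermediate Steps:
N(U, Y) = Y/2
M = 9/4 (M = ((½)*3)² = (3/2)² = 9/4 ≈ 2.2500)
(p*y(1/(-4)))*M = (10*(4/(-4)))*(9/4) = (10*(4*(-¼)))*(9/4) = (10*(-1))*(9/4) = -10*9/4 = -45/2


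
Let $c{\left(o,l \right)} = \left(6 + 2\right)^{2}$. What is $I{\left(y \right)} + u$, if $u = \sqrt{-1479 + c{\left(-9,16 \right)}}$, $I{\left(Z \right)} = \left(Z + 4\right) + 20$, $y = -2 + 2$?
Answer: $24 + i \sqrt{1415} \approx 24.0 + 37.617 i$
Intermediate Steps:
$y = 0$
$I{\left(Z \right)} = 24 + Z$ ($I{\left(Z \right)} = \left(4 + Z\right) + 20 = 24 + Z$)
$c{\left(o,l \right)} = 64$ ($c{\left(o,l \right)} = 8^{2} = 64$)
$u = i \sqrt{1415}$ ($u = \sqrt{-1479 + 64} = \sqrt{-1415} = i \sqrt{1415} \approx 37.616 i$)
$I{\left(y \right)} + u = \left(24 + 0\right) + i \sqrt{1415} = 24 + i \sqrt{1415}$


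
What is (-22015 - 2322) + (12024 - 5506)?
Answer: -17819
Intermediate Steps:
(-22015 - 2322) + (12024 - 5506) = -24337 + 6518 = -17819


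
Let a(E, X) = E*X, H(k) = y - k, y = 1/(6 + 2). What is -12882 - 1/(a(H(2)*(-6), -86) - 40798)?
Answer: -1076046340/83531 ≈ -12882.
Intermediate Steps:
y = ⅛ (y = 1/8 = ⅛ ≈ 0.12500)
H(k) = ⅛ - k
-12882 - 1/(a(H(2)*(-6), -86) - 40798) = -12882 - 1/(((⅛ - 1*2)*(-6))*(-86) - 40798) = -12882 - 1/(((⅛ - 2)*(-6))*(-86) - 40798) = -12882 - 1/(-15/8*(-6)*(-86) - 40798) = -12882 - 1/((45/4)*(-86) - 40798) = -12882 - 1/(-1935/2 - 40798) = -12882 - 1/(-83531/2) = -12882 - 1*(-2/83531) = -12882 + 2/83531 = -1076046340/83531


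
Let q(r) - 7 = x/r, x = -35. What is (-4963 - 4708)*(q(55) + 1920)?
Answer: -204928490/11 ≈ -1.8630e+7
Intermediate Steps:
q(r) = 7 - 35/r
(-4963 - 4708)*(q(55) + 1920) = (-4963 - 4708)*((7 - 35/55) + 1920) = -9671*((7 - 35*1/55) + 1920) = -9671*((7 - 7/11) + 1920) = -9671*(70/11 + 1920) = -9671*21190/11 = -204928490/11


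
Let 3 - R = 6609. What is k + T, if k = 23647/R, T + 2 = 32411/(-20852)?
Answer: -491345467/68874156 ≈ -7.1340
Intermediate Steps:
R = -6606 (R = 3 - 1*6609 = 3 - 6609 = -6606)
T = -74115/20852 (T = -2 + 32411/(-20852) = -2 + 32411*(-1/20852) = -2 - 32411/20852 = -74115/20852 ≈ -3.5543)
k = -23647/6606 (k = 23647/(-6606) = 23647*(-1/6606) = -23647/6606 ≈ -3.5796)
k + T = -23647/6606 - 74115/20852 = -491345467/68874156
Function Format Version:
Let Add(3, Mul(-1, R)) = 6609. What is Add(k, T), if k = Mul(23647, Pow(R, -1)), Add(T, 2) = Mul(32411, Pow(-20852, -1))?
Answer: Rational(-491345467, 68874156) ≈ -7.1340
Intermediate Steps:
R = -6606 (R = Add(3, Mul(-1, 6609)) = Add(3, -6609) = -6606)
T = Rational(-74115, 20852) (T = Add(-2, Mul(32411, Pow(-20852, -1))) = Add(-2, Mul(32411, Rational(-1, 20852))) = Add(-2, Rational(-32411, 20852)) = Rational(-74115, 20852) ≈ -3.5543)
k = Rational(-23647, 6606) (k = Mul(23647, Pow(-6606, -1)) = Mul(23647, Rational(-1, 6606)) = Rational(-23647, 6606) ≈ -3.5796)
Add(k, T) = Add(Rational(-23647, 6606), Rational(-74115, 20852)) = Rational(-491345467, 68874156)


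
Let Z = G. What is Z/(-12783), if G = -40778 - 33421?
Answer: 24733/4261 ≈ 5.8045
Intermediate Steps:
G = -74199
Z = -74199
Z/(-12783) = -74199/(-12783) = -74199*(-1/12783) = 24733/4261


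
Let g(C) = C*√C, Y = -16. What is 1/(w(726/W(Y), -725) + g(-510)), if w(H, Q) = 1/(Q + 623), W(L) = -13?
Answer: 102*I/(-I + 52020*√510) ≈ -7.3908e-11 + 8.6825e-5*I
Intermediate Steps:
g(C) = C^(3/2)
w(H, Q) = 1/(623 + Q)
1/(w(726/W(Y), -725) + g(-510)) = 1/(1/(623 - 725) + (-510)^(3/2)) = 1/(1/(-102) - 510*I*√510) = 1/(-1/102 - 510*I*√510)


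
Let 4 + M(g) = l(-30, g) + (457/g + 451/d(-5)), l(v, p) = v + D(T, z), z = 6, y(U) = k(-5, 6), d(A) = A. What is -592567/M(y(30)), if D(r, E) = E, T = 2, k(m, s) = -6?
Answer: 17777010/5831 ≈ 3048.7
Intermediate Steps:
y(U) = -6
l(v, p) = 6 + v (l(v, p) = v + 6 = 6 + v)
M(g) = -591/5 + 457/g (M(g) = -4 + ((6 - 30) + (457/g + 451/(-5))) = -4 + (-24 + (457/g + 451*(-⅕))) = -4 + (-24 + (457/g - 451/5)) = -4 + (-24 + (-451/5 + 457/g)) = -4 + (-571/5 + 457/g) = -591/5 + 457/g)
-592567/M(y(30)) = -592567/(-591/5 + 457/(-6)) = -592567/(-591/5 + 457*(-⅙)) = -592567/(-591/5 - 457/6) = -592567/(-5831/30) = -592567*(-30/5831) = 17777010/5831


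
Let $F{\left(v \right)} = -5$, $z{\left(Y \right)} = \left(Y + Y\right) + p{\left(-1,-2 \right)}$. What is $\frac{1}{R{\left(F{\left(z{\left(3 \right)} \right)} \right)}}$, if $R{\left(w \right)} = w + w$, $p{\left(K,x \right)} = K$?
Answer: $- \frac{1}{10} \approx -0.1$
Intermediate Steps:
$z{\left(Y \right)} = -1 + 2 Y$ ($z{\left(Y \right)} = \left(Y + Y\right) - 1 = 2 Y - 1 = -1 + 2 Y$)
$R{\left(w \right)} = 2 w$
$\frac{1}{R{\left(F{\left(z{\left(3 \right)} \right)} \right)}} = \frac{1}{2 \left(-5\right)} = \frac{1}{-10} = - \frac{1}{10}$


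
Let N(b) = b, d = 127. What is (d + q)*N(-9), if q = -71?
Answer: -504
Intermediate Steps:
(d + q)*N(-9) = (127 - 71)*(-9) = 56*(-9) = -504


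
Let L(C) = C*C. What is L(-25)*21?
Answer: 13125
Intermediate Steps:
L(C) = C**2
L(-25)*21 = (-25)**2*21 = 625*21 = 13125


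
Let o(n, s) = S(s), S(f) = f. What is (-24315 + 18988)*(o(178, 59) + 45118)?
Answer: -240657879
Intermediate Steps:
o(n, s) = s
(-24315 + 18988)*(o(178, 59) + 45118) = (-24315 + 18988)*(59 + 45118) = -5327*45177 = -240657879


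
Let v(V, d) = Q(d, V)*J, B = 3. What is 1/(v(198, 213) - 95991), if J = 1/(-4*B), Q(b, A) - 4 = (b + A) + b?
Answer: -3/288130 ≈ -1.0412e-5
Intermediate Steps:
Q(b, A) = 4 + A + 2*b (Q(b, A) = 4 + ((b + A) + b) = 4 + ((A + b) + b) = 4 + (A + 2*b) = 4 + A + 2*b)
J = -1/12 (J = 1/(-4*3) = 1/(-12) = -1/12 ≈ -0.083333)
v(V, d) = -⅓ - d/6 - V/12 (v(V, d) = (4 + V + 2*d)*(-1/12) = -⅓ - d/6 - V/12)
1/(v(198, 213) - 95991) = 1/((-⅓ - ⅙*213 - 1/12*198) - 95991) = 1/((-⅓ - 71/2 - 33/2) - 95991) = 1/(-157/3 - 95991) = 1/(-288130/3) = -3/288130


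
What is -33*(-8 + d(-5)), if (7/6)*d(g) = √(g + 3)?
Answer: 264 - 198*I*√2/7 ≈ 264.0 - 40.002*I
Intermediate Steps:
d(g) = 6*√(3 + g)/7 (d(g) = 6*√(g + 3)/7 = 6*√(3 + g)/7)
-33*(-8 + d(-5)) = -33*(-8 + 6*√(3 - 5)/7) = -33*(-8 + 6*√(-2)/7) = -33*(-8 + 6*(I*√2)/7) = -33*(-8 + 6*I*√2/7) = 264 - 198*I*√2/7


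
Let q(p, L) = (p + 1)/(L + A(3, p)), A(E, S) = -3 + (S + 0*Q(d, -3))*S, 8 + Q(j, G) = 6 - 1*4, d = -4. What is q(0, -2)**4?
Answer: 1/625 ≈ 0.0016000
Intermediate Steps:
Q(j, G) = -6 (Q(j, G) = -8 + (6 - 1*4) = -8 + (6 - 4) = -8 + 2 = -6)
A(E, S) = -3 + S**2 (A(E, S) = -3 + (S + 0*(-6))*S = -3 + (S + 0)*S = -3 + S*S = -3 + S**2)
q(p, L) = (1 + p)/(-3 + L + p**2) (q(p, L) = (p + 1)/(L + (-3 + p**2)) = (1 + p)/(-3 + L + p**2))
q(0, -2)**4 = ((1 + 0)/(-3 - 2 + 0**2))**4 = (1/(-3 - 2 + 0))**4 = (1/(-5))**4 = (-1/5*1)**4 = (-1/5)**4 = 1/625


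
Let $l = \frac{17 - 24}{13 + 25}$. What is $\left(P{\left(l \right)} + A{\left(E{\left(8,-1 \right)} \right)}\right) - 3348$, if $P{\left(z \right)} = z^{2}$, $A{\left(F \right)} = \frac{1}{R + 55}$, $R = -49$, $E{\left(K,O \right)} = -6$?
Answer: $- \frac{14502667}{4332} \approx -3347.8$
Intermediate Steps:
$A{\left(F \right)} = \frac{1}{6}$ ($A{\left(F \right)} = \frac{1}{-49 + 55} = \frac{1}{6}$)
$l = - \frac{7}{38} \approx -0.18421$
$\left(P{\left(l \right)} + A{\left(E{\left(8,-1 \right)} \right)}\right) - 3348 = \left(\left(- \frac{7}{38}\right)^{2} + \frac{1}{6}\right) - 3348 = \left(\frac{49}{1444} + \frac{1}{6}\right) - 3348 = \frac{869}{4332} - 3348 = - \frac{14502667}{4332}$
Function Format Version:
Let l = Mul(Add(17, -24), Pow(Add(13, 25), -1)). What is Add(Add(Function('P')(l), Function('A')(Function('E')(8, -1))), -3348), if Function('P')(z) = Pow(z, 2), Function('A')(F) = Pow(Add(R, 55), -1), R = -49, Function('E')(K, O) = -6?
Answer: Rational(-14502667, 4332) ≈ -3347.8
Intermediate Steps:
Function('A')(F) = Rational(1, 6) (Function('A')(F) = Pow(Add(-49, 55), -1) = Pow(6, -1) = Rational(1, 6))
l = Rational(-7, 38) (l = Mul(-7, Pow(38, -1)) = Mul(-7, Rational(1, 38)) = Rational(-7, 38) ≈ -0.18421)
Add(Add(Function('P')(l), Function('A')(Function('E')(8, -1))), -3348) = Add(Add(Pow(Rational(-7, 38), 2), Rational(1, 6)), -3348) = Add(Add(Rational(49, 1444), Rational(1, 6)), -3348) = Add(Rational(869, 4332), -3348) = Rational(-14502667, 4332)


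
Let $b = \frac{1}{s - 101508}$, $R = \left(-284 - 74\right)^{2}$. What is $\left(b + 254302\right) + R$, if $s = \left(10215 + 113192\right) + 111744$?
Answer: $\frac{51113903639}{133643} \approx 3.8247 \cdot 10^{5}$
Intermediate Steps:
$s = 235151$ ($s = 123407 + 111744 = 235151$)
$R = 128164$ ($R = \left(-358\right)^{2} = 128164$)
$b = \frac{1}{133643}$ ($b = \frac{1}{235151 - 101508} = \frac{1}{133643} \approx 7.4826 \cdot 10^{-6}$)
$\left(b + 254302\right) + R = \left(\frac{1}{133643} + 254302\right) + 128164 = \frac{33985682187}{133643} + 128164 = \frac{51113903639}{133643}$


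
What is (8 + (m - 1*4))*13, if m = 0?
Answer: 52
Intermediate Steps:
(8 + (m - 1*4))*13 = (8 + (0 - 1*4))*13 = (8 + (0 - 4))*13 = (8 - 4)*13 = 4*13 = 52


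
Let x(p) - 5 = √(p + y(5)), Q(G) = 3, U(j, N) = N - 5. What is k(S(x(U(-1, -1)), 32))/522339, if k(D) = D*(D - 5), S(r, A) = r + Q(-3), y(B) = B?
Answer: 23/522339 + 11*I/522339 ≈ 4.4033e-5 + 2.1059e-5*I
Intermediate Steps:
U(j, N) = -5 + N
x(p) = 5 + √(5 + p) (x(p) = 5 + √(p + 5) = 5 + √(5 + p))
S(r, A) = 3 + r (S(r, A) = r + 3 = 3 + r)
k(D) = D*(-5 + D)
k(S(x(U(-1, -1)), 32))/522339 = ((3 + (5 + √(5 + (-5 - 1))))*(-5 + (3 + (5 + √(5 + (-5 - 1))))))/522339 = ((3 + (5 + √(5 - 6)))*(-5 + (3 + (5 + √(5 - 6)))))*(1/522339) = ((3 + (5 + √(-1)))*(-5 + (3 + (5 + √(-1)))))*(1/522339) = ((3 + (5 + I))*(-5 + (3 + (5 + I))))*(1/522339) = ((8 + I)*(-5 + (8 + I)))*(1/522339) = ((8 + I)*(3 + I))*(1/522339) = ((3 + I)*(8 + I))*(1/522339) = (3 + I)*(8 + I)/522339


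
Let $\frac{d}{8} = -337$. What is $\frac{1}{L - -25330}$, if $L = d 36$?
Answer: $- \frac{1}{71726} \approx -1.3942 \cdot 10^{-5}$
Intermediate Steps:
$d = -2696$ ($d = 8 \left(-337\right) = -2696$)
$L = -97056$ ($L = \left(-2696\right) 36 = -97056$)
$\frac{1}{L - -25330} = \frac{1}{-97056 - -25330} = \frac{1}{-97056 + 25330} = \frac{1}{-71726} = - \frac{1}{71726}$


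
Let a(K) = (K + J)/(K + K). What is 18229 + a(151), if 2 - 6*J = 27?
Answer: 33031829/1812 ≈ 18230.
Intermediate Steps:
J = -25/6 (J = ⅓ - ⅙*27 = ⅓ - 9/2 = -25/6 ≈ -4.1667)
a(K) = (-25/6 + K)/(2*K) (a(K) = (K - 25/6)/(K + K) = (-25/6 + K)/((2*K)) = (-25/6 + K)*(1/(2*K)) = (-25/6 + K)/(2*K))
18229 + a(151) = 18229 + (1/12)*(-25 + 6*151)/151 = 18229 + (1/12)*(1/151)*(-25 + 906) = 18229 + (1/12)*(1/151)*881 = 18229 + 881/1812 = 33031829/1812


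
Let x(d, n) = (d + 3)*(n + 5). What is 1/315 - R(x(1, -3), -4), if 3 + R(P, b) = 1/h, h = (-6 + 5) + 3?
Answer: 1577/630 ≈ 2.5032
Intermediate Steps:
x(d, n) = (3 + d)*(5 + n)
h = 2 (h = -1 + 3 = 2)
R(P, b) = -5/2 (R(P, b) = -3 + 1/2 = -3 + ½ = -5/2)
1/315 - R(x(1, -3), -4) = 1/315 - 1*(-5/2) = 1/315 + 5/2 = 1577/630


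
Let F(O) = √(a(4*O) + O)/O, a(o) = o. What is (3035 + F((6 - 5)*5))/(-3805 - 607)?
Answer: -759/1103 ≈ -0.68812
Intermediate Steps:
F(O) = √5/√O (F(O) = √(4*O + O)/O = √(5*O)/O = (√5*√O)/O = √5/√O)
(3035 + F((6 - 5)*5))/(-3805 - 607) = (3035 + √5/√((6 - 5)*5))/(-3805 - 607) = (3035 + √5/√(1*5))/(-4412) = (3035 + √5/√5)*(-1/4412) = (3035 + √5*(√5/5))*(-1/4412) = (3035 + 1)*(-1/4412) = 3036*(-1/4412) = -759/1103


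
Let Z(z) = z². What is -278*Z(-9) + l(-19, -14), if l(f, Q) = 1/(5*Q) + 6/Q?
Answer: -1576291/70 ≈ -22518.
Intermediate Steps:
l(f, Q) = 31/(5*Q) (l(f, Q) = 1*(1/(5*Q)) + 6/Q = 1/(5*Q) + 6/Q = 31/(5*Q))
-278*Z(-9) + l(-19, -14) = -278*(-9)² + (31/5)/(-14) = -278*81 + (31/5)*(-1/14) = -22518 - 31/70 = -1576291/70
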